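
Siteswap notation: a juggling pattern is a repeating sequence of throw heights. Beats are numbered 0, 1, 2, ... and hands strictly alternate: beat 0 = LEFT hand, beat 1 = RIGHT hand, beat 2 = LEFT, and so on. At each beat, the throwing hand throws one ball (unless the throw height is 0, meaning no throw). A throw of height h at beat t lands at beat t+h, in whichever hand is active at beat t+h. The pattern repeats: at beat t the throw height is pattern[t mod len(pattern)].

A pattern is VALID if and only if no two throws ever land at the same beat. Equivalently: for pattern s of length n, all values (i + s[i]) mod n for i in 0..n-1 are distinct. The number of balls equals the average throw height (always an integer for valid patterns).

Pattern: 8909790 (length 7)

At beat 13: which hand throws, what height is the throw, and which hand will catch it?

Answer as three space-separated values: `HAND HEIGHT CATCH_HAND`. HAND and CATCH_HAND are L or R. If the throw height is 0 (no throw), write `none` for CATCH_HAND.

Answer: R 0 none

Derivation:
Beat 13: 13 mod 2 = 1, so hand = R
Throw height = pattern[13 mod 7] = pattern[6] = 0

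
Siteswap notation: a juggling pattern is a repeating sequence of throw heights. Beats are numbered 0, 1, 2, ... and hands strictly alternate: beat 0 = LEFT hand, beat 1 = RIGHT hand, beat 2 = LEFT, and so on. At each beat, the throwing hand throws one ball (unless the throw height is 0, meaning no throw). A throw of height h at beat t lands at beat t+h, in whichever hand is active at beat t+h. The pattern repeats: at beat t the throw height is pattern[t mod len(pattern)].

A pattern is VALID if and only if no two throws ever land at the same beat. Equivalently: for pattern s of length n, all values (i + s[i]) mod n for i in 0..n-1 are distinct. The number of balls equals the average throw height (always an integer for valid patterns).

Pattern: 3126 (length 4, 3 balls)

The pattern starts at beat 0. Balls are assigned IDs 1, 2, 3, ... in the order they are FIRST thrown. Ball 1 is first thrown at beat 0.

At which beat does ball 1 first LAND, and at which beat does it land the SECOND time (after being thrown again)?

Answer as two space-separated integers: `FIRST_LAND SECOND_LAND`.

Answer: 3 9

Derivation:
Beat 0 (L): throw ball1 h=3 -> lands@3:R; in-air after throw: [b1@3:R]
Beat 1 (R): throw ball2 h=1 -> lands@2:L; in-air after throw: [b2@2:L b1@3:R]
Beat 2 (L): throw ball2 h=2 -> lands@4:L; in-air after throw: [b1@3:R b2@4:L]
Beat 3 (R): throw ball1 h=6 -> lands@9:R; in-air after throw: [b2@4:L b1@9:R]
Beat 4 (L): throw ball2 h=3 -> lands@7:R; in-air after throw: [b2@7:R b1@9:R]
Beat 5 (R): throw ball3 h=1 -> lands@6:L; in-air after throw: [b3@6:L b2@7:R b1@9:R]
Beat 6 (L): throw ball3 h=2 -> lands@8:L; in-air after throw: [b2@7:R b3@8:L b1@9:R]
Beat 7 (R): throw ball2 h=6 -> lands@13:R; in-air after throw: [b3@8:L b1@9:R b2@13:R]
Beat 8 (L): throw ball3 h=3 -> lands@11:R; in-air after throw: [b1@9:R b3@11:R b2@13:R]
Beat 9 (R): throw ball1 h=1 -> lands@10:L; in-air after throw: [b1@10:L b3@11:R b2@13:R]
Ball 1: thrown@0 h=3 -> first land @3; rethrown@3 h=6 -> second land @9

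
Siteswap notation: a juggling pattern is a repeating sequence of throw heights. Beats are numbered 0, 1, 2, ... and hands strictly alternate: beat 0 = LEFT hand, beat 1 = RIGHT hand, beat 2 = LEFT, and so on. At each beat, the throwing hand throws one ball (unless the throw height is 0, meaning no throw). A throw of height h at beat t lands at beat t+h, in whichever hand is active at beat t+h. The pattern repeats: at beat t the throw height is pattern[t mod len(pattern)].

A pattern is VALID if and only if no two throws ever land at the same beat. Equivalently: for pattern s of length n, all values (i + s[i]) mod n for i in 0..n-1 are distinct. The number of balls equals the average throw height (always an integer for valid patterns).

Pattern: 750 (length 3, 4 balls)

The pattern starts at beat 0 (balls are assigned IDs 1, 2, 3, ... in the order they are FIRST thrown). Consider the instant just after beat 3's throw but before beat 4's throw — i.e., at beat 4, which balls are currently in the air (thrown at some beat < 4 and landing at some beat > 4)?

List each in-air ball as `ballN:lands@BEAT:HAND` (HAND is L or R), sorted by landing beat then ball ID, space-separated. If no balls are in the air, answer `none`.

Answer: ball2:lands@6:L ball1:lands@7:R ball3:lands@10:L

Derivation:
Beat 0 (L): throw ball1 h=7 -> lands@7:R; in-air after throw: [b1@7:R]
Beat 1 (R): throw ball2 h=5 -> lands@6:L; in-air after throw: [b2@6:L b1@7:R]
Beat 3 (R): throw ball3 h=7 -> lands@10:L; in-air after throw: [b2@6:L b1@7:R b3@10:L]
Beat 4 (L): throw ball4 h=5 -> lands@9:R; in-air after throw: [b2@6:L b1@7:R b4@9:R b3@10:L]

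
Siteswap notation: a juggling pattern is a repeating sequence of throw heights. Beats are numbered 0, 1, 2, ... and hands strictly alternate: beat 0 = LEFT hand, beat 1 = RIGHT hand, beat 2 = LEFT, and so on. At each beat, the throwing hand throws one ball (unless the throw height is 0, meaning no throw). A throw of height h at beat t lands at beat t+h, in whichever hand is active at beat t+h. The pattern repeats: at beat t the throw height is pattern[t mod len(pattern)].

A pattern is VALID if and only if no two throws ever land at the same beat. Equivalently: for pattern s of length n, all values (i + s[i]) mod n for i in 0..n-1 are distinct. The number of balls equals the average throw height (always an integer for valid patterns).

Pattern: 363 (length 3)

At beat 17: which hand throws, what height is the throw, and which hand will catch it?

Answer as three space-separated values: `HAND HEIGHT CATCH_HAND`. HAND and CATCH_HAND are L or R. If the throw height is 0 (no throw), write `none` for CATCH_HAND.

Beat 17: 17 mod 2 = 1, so hand = R
Throw height = pattern[17 mod 3] = pattern[2] = 3
Lands at beat 17+3=20, 20 mod 2 = 0, so catch hand = L

Answer: R 3 L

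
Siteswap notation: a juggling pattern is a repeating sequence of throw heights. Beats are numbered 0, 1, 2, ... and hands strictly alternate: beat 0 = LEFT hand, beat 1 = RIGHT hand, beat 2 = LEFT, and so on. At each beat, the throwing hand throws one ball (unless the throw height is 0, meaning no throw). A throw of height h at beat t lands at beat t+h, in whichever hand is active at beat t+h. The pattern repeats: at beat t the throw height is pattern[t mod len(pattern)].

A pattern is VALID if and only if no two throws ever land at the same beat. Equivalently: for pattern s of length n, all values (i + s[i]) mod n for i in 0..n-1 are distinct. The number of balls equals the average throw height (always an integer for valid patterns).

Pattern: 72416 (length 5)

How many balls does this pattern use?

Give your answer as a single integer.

Pattern = [7, 2, 4, 1, 6], length n = 5
  position 0: throw height = 7, running sum = 7
  position 1: throw height = 2, running sum = 9
  position 2: throw height = 4, running sum = 13
  position 3: throw height = 1, running sum = 14
  position 4: throw height = 6, running sum = 20
Total sum = 20; balls = sum / n = 20 / 5 = 4

Answer: 4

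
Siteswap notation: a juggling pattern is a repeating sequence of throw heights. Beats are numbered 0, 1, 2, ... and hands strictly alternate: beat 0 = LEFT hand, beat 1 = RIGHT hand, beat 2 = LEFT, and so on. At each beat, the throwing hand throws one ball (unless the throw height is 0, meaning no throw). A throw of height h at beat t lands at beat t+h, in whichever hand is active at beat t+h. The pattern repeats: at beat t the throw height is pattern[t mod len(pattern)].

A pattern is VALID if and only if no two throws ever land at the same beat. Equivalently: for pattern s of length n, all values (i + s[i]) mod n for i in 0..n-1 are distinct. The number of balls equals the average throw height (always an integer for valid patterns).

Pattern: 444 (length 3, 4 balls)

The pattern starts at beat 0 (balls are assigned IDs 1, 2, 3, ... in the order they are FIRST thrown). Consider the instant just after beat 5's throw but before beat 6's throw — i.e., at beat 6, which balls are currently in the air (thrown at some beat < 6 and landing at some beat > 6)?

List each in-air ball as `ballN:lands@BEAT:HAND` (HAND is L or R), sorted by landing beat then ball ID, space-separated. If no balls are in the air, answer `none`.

Answer: ball4:lands@7:R ball1:lands@8:L ball2:lands@9:R

Derivation:
Beat 0 (L): throw ball1 h=4 -> lands@4:L; in-air after throw: [b1@4:L]
Beat 1 (R): throw ball2 h=4 -> lands@5:R; in-air after throw: [b1@4:L b2@5:R]
Beat 2 (L): throw ball3 h=4 -> lands@6:L; in-air after throw: [b1@4:L b2@5:R b3@6:L]
Beat 3 (R): throw ball4 h=4 -> lands@7:R; in-air after throw: [b1@4:L b2@5:R b3@6:L b4@7:R]
Beat 4 (L): throw ball1 h=4 -> lands@8:L; in-air after throw: [b2@5:R b3@6:L b4@7:R b1@8:L]
Beat 5 (R): throw ball2 h=4 -> lands@9:R; in-air after throw: [b3@6:L b4@7:R b1@8:L b2@9:R]
Beat 6 (L): throw ball3 h=4 -> lands@10:L; in-air after throw: [b4@7:R b1@8:L b2@9:R b3@10:L]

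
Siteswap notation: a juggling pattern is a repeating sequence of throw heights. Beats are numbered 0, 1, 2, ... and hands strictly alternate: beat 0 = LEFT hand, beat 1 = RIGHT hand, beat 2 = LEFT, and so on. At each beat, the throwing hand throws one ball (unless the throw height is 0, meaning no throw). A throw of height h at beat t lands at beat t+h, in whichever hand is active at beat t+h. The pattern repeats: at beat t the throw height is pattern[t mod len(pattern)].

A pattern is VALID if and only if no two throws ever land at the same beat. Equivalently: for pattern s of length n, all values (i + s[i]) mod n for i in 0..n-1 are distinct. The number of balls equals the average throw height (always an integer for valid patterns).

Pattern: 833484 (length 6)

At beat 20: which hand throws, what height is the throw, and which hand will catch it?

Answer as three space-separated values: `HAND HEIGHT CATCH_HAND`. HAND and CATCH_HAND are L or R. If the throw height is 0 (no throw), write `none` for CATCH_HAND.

Beat 20: 20 mod 2 = 0, so hand = L
Throw height = pattern[20 mod 6] = pattern[2] = 3
Lands at beat 20+3=23, 23 mod 2 = 1, so catch hand = R

Answer: L 3 R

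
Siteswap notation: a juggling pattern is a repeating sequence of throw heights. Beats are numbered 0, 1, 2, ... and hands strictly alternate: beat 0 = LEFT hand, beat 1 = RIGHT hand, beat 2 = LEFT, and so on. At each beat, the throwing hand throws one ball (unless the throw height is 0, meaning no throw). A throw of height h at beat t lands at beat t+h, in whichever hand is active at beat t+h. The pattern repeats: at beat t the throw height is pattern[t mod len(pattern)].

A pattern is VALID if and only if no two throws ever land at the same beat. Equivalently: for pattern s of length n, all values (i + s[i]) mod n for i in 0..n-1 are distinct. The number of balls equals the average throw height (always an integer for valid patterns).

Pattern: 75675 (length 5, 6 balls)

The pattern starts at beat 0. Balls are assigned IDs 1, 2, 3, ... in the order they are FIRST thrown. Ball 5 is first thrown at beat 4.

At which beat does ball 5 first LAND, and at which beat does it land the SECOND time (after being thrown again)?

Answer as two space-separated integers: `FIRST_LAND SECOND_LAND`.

Answer: 9 14

Derivation:
Beat 0 (L): throw ball1 h=7 -> lands@7:R; in-air after throw: [b1@7:R]
Beat 1 (R): throw ball2 h=5 -> lands@6:L; in-air after throw: [b2@6:L b1@7:R]
Beat 2 (L): throw ball3 h=6 -> lands@8:L; in-air after throw: [b2@6:L b1@7:R b3@8:L]
Beat 3 (R): throw ball4 h=7 -> lands@10:L; in-air after throw: [b2@6:L b1@7:R b3@8:L b4@10:L]
Beat 4 (L): throw ball5 h=5 -> lands@9:R; in-air after throw: [b2@6:L b1@7:R b3@8:L b5@9:R b4@10:L]
Beat 5 (R): throw ball6 h=7 -> lands@12:L; in-air after throw: [b2@6:L b1@7:R b3@8:L b5@9:R b4@10:L b6@12:L]
Beat 6 (L): throw ball2 h=5 -> lands@11:R; in-air after throw: [b1@7:R b3@8:L b5@9:R b4@10:L b2@11:R b6@12:L]
Beat 7 (R): throw ball1 h=6 -> lands@13:R; in-air after throw: [b3@8:L b5@9:R b4@10:L b2@11:R b6@12:L b1@13:R]
Beat 8 (L): throw ball3 h=7 -> lands@15:R; in-air after throw: [b5@9:R b4@10:L b2@11:R b6@12:L b1@13:R b3@15:R]
Beat 9 (R): throw ball5 h=5 -> lands@14:L; in-air after throw: [b4@10:L b2@11:R b6@12:L b1@13:R b5@14:L b3@15:R]
Beat 10 (L): throw ball4 h=7 -> lands@17:R; in-air after throw: [b2@11:R b6@12:L b1@13:R b5@14:L b3@15:R b4@17:R]
Beat 11 (R): throw ball2 h=5 -> lands@16:L; in-air after throw: [b6@12:L b1@13:R b5@14:L b3@15:R b2@16:L b4@17:R]
Beat 12 (L): throw ball6 h=6 -> lands@18:L; in-air after throw: [b1@13:R b5@14:L b3@15:R b2@16:L b4@17:R b6@18:L]
Beat 13 (R): throw ball1 h=7 -> lands@20:L; in-air after throw: [b5@14:L b3@15:R b2@16:L b4@17:R b6@18:L b1@20:L]
Ball 5: thrown@4 h=5 -> first land @9; rethrown@9 h=5 -> second land @14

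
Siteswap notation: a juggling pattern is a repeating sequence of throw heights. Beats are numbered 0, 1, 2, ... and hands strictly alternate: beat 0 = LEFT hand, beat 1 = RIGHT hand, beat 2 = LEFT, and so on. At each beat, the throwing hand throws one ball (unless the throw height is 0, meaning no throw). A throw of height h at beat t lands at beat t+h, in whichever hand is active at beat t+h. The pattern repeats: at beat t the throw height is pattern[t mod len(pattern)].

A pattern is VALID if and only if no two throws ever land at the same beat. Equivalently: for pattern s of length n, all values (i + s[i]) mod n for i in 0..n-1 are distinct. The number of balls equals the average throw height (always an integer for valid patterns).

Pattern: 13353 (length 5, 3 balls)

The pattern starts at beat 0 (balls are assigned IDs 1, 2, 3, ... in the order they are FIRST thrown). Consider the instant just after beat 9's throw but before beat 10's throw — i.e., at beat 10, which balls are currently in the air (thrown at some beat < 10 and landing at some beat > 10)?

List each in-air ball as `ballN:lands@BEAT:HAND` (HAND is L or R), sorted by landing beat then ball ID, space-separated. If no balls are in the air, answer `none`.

Beat 0 (L): throw ball1 h=1 -> lands@1:R; in-air after throw: [b1@1:R]
Beat 1 (R): throw ball1 h=3 -> lands@4:L; in-air after throw: [b1@4:L]
Beat 2 (L): throw ball2 h=3 -> lands@5:R; in-air after throw: [b1@4:L b2@5:R]
Beat 3 (R): throw ball3 h=5 -> lands@8:L; in-air after throw: [b1@4:L b2@5:R b3@8:L]
Beat 4 (L): throw ball1 h=3 -> lands@7:R; in-air after throw: [b2@5:R b1@7:R b3@8:L]
Beat 5 (R): throw ball2 h=1 -> lands@6:L; in-air after throw: [b2@6:L b1@7:R b3@8:L]
Beat 6 (L): throw ball2 h=3 -> lands@9:R; in-air after throw: [b1@7:R b3@8:L b2@9:R]
Beat 7 (R): throw ball1 h=3 -> lands@10:L; in-air after throw: [b3@8:L b2@9:R b1@10:L]
Beat 8 (L): throw ball3 h=5 -> lands@13:R; in-air after throw: [b2@9:R b1@10:L b3@13:R]
Beat 9 (R): throw ball2 h=3 -> lands@12:L; in-air after throw: [b1@10:L b2@12:L b3@13:R]
Beat 10 (L): throw ball1 h=1 -> lands@11:R; in-air after throw: [b1@11:R b2@12:L b3@13:R]

Answer: ball2:lands@12:L ball3:lands@13:R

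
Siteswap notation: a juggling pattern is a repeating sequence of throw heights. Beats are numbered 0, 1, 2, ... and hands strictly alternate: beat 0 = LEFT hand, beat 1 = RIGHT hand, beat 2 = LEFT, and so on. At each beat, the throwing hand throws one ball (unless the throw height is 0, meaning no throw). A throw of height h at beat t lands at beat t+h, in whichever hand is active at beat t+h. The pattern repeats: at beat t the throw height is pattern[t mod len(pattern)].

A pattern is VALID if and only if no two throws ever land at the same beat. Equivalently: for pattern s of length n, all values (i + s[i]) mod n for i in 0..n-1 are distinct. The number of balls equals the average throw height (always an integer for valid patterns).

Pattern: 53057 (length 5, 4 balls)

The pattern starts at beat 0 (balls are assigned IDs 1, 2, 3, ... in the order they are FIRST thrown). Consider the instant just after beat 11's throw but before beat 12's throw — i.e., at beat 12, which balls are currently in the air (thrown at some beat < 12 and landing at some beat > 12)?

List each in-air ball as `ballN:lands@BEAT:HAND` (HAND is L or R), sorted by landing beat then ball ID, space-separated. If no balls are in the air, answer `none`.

Beat 0 (L): throw ball1 h=5 -> lands@5:R; in-air after throw: [b1@5:R]
Beat 1 (R): throw ball2 h=3 -> lands@4:L; in-air after throw: [b2@4:L b1@5:R]
Beat 3 (R): throw ball3 h=5 -> lands@8:L; in-air after throw: [b2@4:L b1@5:R b3@8:L]
Beat 4 (L): throw ball2 h=7 -> lands@11:R; in-air after throw: [b1@5:R b3@8:L b2@11:R]
Beat 5 (R): throw ball1 h=5 -> lands@10:L; in-air after throw: [b3@8:L b1@10:L b2@11:R]
Beat 6 (L): throw ball4 h=3 -> lands@9:R; in-air after throw: [b3@8:L b4@9:R b1@10:L b2@11:R]
Beat 8 (L): throw ball3 h=5 -> lands@13:R; in-air after throw: [b4@9:R b1@10:L b2@11:R b3@13:R]
Beat 9 (R): throw ball4 h=7 -> lands@16:L; in-air after throw: [b1@10:L b2@11:R b3@13:R b4@16:L]
Beat 10 (L): throw ball1 h=5 -> lands@15:R; in-air after throw: [b2@11:R b3@13:R b1@15:R b4@16:L]
Beat 11 (R): throw ball2 h=3 -> lands@14:L; in-air after throw: [b3@13:R b2@14:L b1@15:R b4@16:L]

Answer: ball3:lands@13:R ball2:lands@14:L ball1:lands@15:R ball4:lands@16:L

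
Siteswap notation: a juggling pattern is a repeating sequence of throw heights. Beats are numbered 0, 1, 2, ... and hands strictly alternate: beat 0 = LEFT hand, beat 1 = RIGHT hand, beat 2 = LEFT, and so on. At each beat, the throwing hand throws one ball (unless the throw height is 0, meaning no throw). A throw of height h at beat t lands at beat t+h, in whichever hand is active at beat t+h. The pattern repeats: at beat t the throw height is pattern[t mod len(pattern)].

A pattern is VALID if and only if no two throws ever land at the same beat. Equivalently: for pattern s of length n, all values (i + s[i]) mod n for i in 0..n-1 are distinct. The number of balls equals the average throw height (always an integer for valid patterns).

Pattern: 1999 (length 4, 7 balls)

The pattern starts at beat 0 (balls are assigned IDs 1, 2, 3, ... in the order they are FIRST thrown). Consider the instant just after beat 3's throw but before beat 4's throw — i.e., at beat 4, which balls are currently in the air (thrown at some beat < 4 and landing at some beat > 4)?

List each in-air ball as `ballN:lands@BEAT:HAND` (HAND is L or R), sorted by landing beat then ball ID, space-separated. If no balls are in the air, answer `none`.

Answer: ball1:lands@10:L ball2:lands@11:R ball3:lands@12:L

Derivation:
Beat 0 (L): throw ball1 h=1 -> lands@1:R; in-air after throw: [b1@1:R]
Beat 1 (R): throw ball1 h=9 -> lands@10:L; in-air after throw: [b1@10:L]
Beat 2 (L): throw ball2 h=9 -> lands@11:R; in-air after throw: [b1@10:L b2@11:R]
Beat 3 (R): throw ball3 h=9 -> lands@12:L; in-air after throw: [b1@10:L b2@11:R b3@12:L]
Beat 4 (L): throw ball4 h=1 -> lands@5:R; in-air after throw: [b4@5:R b1@10:L b2@11:R b3@12:L]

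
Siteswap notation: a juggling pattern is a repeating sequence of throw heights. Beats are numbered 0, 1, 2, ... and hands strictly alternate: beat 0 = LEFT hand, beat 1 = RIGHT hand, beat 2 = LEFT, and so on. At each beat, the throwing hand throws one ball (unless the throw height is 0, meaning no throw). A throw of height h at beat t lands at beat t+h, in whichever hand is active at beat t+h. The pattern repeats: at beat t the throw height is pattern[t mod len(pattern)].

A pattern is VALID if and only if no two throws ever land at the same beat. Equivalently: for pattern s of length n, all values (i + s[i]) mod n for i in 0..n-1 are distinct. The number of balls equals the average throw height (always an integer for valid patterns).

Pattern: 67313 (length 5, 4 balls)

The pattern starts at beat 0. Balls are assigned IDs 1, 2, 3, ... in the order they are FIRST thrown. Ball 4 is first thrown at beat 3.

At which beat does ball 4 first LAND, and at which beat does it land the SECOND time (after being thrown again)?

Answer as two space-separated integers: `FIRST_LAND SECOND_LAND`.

Answer: 4 7

Derivation:
Beat 0 (L): throw ball1 h=6 -> lands@6:L; in-air after throw: [b1@6:L]
Beat 1 (R): throw ball2 h=7 -> lands@8:L; in-air after throw: [b1@6:L b2@8:L]
Beat 2 (L): throw ball3 h=3 -> lands@5:R; in-air after throw: [b3@5:R b1@6:L b2@8:L]
Beat 3 (R): throw ball4 h=1 -> lands@4:L; in-air after throw: [b4@4:L b3@5:R b1@6:L b2@8:L]
Beat 4 (L): throw ball4 h=3 -> lands@7:R; in-air after throw: [b3@5:R b1@6:L b4@7:R b2@8:L]
Beat 5 (R): throw ball3 h=6 -> lands@11:R; in-air after throw: [b1@6:L b4@7:R b2@8:L b3@11:R]
Beat 6 (L): throw ball1 h=7 -> lands@13:R; in-air after throw: [b4@7:R b2@8:L b3@11:R b1@13:R]
Beat 7 (R): throw ball4 h=3 -> lands@10:L; in-air after throw: [b2@8:L b4@10:L b3@11:R b1@13:R]
Ball 4: thrown@3 h=1 -> first land @4; rethrown@4 h=3 -> second land @7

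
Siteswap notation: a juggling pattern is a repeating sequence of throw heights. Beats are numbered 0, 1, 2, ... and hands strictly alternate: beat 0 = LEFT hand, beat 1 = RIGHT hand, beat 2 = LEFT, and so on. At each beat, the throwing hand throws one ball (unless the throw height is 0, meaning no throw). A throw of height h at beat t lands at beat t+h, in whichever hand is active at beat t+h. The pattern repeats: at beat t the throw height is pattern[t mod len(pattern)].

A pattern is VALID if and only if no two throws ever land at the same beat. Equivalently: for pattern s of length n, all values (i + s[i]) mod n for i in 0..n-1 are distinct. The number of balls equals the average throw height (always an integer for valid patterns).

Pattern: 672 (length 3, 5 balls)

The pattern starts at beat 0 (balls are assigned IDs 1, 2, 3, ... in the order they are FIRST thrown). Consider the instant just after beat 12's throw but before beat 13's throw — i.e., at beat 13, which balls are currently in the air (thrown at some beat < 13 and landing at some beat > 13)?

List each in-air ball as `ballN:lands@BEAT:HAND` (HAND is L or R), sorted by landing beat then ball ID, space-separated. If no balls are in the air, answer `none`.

Beat 0 (L): throw ball1 h=6 -> lands@6:L; in-air after throw: [b1@6:L]
Beat 1 (R): throw ball2 h=7 -> lands@8:L; in-air after throw: [b1@6:L b2@8:L]
Beat 2 (L): throw ball3 h=2 -> lands@4:L; in-air after throw: [b3@4:L b1@6:L b2@8:L]
Beat 3 (R): throw ball4 h=6 -> lands@9:R; in-air after throw: [b3@4:L b1@6:L b2@8:L b4@9:R]
Beat 4 (L): throw ball3 h=7 -> lands@11:R; in-air after throw: [b1@6:L b2@8:L b4@9:R b3@11:R]
Beat 5 (R): throw ball5 h=2 -> lands@7:R; in-air after throw: [b1@6:L b5@7:R b2@8:L b4@9:R b3@11:R]
Beat 6 (L): throw ball1 h=6 -> lands@12:L; in-air after throw: [b5@7:R b2@8:L b4@9:R b3@11:R b1@12:L]
Beat 7 (R): throw ball5 h=7 -> lands@14:L; in-air after throw: [b2@8:L b4@9:R b3@11:R b1@12:L b5@14:L]
Beat 8 (L): throw ball2 h=2 -> lands@10:L; in-air after throw: [b4@9:R b2@10:L b3@11:R b1@12:L b5@14:L]
Beat 9 (R): throw ball4 h=6 -> lands@15:R; in-air after throw: [b2@10:L b3@11:R b1@12:L b5@14:L b4@15:R]
Beat 10 (L): throw ball2 h=7 -> lands@17:R; in-air after throw: [b3@11:R b1@12:L b5@14:L b4@15:R b2@17:R]
Beat 11 (R): throw ball3 h=2 -> lands@13:R; in-air after throw: [b1@12:L b3@13:R b5@14:L b4@15:R b2@17:R]
Beat 12 (L): throw ball1 h=6 -> lands@18:L; in-air after throw: [b3@13:R b5@14:L b4@15:R b2@17:R b1@18:L]
Beat 13 (R): throw ball3 h=7 -> lands@20:L; in-air after throw: [b5@14:L b4@15:R b2@17:R b1@18:L b3@20:L]

Answer: ball5:lands@14:L ball4:lands@15:R ball2:lands@17:R ball1:lands@18:L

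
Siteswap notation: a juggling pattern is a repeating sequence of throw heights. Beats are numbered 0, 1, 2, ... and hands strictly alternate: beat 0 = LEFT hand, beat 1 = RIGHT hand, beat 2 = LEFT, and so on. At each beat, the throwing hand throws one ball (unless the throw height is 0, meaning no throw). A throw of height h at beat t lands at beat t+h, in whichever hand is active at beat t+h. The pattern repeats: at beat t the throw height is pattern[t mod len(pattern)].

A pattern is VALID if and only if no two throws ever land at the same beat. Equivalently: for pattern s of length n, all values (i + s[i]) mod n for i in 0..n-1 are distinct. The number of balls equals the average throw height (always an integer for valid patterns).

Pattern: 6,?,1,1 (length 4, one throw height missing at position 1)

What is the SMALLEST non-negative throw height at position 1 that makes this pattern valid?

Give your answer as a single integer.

Answer: 0

Derivation:
i=0: (0 + 6) mod 4 = 2
i=1: s[i]=? (unknown)
i=2: (2 + 1) mod 4 = 3
i=3: (3 + 1) mod 4 = 0
Known residues: [0, 2, 3]; need a permutation of 0..3, so missing residue r = 1
Need (1 + s) mod 4 = 1; smallest s = (1 - 1) mod 4 = 0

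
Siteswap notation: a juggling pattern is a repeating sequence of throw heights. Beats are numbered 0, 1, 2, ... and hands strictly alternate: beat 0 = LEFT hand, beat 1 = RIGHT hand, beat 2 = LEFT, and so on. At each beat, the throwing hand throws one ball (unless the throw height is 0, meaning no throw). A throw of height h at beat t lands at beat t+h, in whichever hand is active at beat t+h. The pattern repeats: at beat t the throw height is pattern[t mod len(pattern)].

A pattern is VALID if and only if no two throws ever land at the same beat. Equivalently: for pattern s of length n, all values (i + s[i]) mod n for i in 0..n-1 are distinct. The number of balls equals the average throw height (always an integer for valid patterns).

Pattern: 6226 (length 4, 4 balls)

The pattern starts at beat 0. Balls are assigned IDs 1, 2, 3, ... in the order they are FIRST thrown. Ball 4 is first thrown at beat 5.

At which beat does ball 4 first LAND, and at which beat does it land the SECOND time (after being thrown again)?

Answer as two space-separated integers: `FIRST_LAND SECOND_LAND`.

Answer: 7 13

Derivation:
Beat 0 (L): throw ball1 h=6 -> lands@6:L; in-air after throw: [b1@6:L]
Beat 1 (R): throw ball2 h=2 -> lands@3:R; in-air after throw: [b2@3:R b1@6:L]
Beat 2 (L): throw ball3 h=2 -> lands@4:L; in-air after throw: [b2@3:R b3@4:L b1@6:L]
Beat 3 (R): throw ball2 h=6 -> lands@9:R; in-air after throw: [b3@4:L b1@6:L b2@9:R]
Beat 4 (L): throw ball3 h=6 -> lands@10:L; in-air after throw: [b1@6:L b2@9:R b3@10:L]
Beat 5 (R): throw ball4 h=2 -> lands@7:R; in-air after throw: [b1@6:L b4@7:R b2@9:R b3@10:L]
Beat 6 (L): throw ball1 h=2 -> lands@8:L; in-air after throw: [b4@7:R b1@8:L b2@9:R b3@10:L]
Beat 7 (R): throw ball4 h=6 -> lands@13:R; in-air after throw: [b1@8:L b2@9:R b3@10:L b4@13:R]
Beat 8 (L): throw ball1 h=6 -> lands@14:L; in-air after throw: [b2@9:R b3@10:L b4@13:R b1@14:L]
Beat 9 (R): throw ball2 h=2 -> lands@11:R; in-air after throw: [b3@10:L b2@11:R b4@13:R b1@14:L]
Beat 10 (L): throw ball3 h=2 -> lands@12:L; in-air after throw: [b2@11:R b3@12:L b4@13:R b1@14:L]
Beat 11 (R): throw ball2 h=6 -> lands@17:R; in-air after throw: [b3@12:L b4@13:R b1@14:L b2@17:R]
Beat 12 (L): throw ball3 h=6 -> lands@18:L; in-air after throw: [b4@13:R b1@14:L b2@17:R b3@18:L]
Beat 13 (R): throw ball4 h=2 -> lands@15:R; in-air after throw: [b1@14:L b4@15:R b2@17:R b3@18:L]
Ball 4: thrown@5 h=2 -> first land @7; rethrown@7 h=6 -> second land @13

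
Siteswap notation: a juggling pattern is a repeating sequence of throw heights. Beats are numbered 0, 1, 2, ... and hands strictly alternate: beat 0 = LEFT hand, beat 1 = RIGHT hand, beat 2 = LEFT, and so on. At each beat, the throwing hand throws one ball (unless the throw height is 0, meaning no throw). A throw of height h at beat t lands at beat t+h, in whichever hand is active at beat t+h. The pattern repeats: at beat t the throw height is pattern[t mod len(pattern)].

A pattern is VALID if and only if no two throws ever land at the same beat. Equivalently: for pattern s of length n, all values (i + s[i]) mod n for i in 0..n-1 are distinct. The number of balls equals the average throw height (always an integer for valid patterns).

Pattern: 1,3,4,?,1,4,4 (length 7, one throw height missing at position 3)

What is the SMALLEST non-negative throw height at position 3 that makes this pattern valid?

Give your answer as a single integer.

i=0: (0 + 1) mod 7 = 1
i=1: (1 + 3) mod 7 = 4
i=2: (2 + 4) mod 7 = 6
i=3: s[i]=? (unknown)
i=4: (4 + 1) mod 7 = 5
i=5: (5 + 4) mod 7 = 2
i=6: (6 + 4) mod 7 = 3
Known residues: [1, 2, 3, 4, 5, 6]; need a permutation of 0..6, so missing residue r = 0
Need (3 + s) mod 7 = 0; smallest s = (0 - 3) mod 7 = 4

Answer: 4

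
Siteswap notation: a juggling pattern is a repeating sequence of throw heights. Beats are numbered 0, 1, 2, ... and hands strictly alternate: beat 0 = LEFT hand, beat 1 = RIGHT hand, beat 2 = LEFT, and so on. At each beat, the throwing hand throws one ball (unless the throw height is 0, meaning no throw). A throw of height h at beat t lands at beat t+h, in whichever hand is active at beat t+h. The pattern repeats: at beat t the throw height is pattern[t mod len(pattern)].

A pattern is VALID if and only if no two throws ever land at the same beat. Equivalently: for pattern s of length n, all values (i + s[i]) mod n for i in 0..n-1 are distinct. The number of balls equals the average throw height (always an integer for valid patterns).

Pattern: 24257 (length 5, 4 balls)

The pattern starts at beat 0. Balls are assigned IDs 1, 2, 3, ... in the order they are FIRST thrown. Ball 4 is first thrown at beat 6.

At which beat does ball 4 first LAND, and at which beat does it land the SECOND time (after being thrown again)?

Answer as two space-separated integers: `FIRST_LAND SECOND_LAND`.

Answer: 10 12

Derivation:
Beat 0 (L): throw ball1 h=2 -> lands@2:L; in-air after throw: [b1@2:L]
Beat 1 (R): throw ball2 h=4 -> lands@5:R; in-air after throw: [b1@2:L b2@5:R]
Beat 2 (L): throw ball1 h=2 -> lands@4:L; in-air after throw: [b1@4:L b2@5:R]
Beat 3 (R): throw ball3 h=5 -> lands@8:L; in-air after throw: [b1@4:L b2@5:R b3@8:L]
Beat 4 (L): throw ball1 h=7 -> lands@11:R; in-air after throw: [b2@5:R b3@8:L b1@11:R]
Beat 5 (R): throw ball2 h=2 -> lands@7:R; in-air after throw: [b2@7:R b3@8:L b1@11:R]
Beat 6 (L): throw ball4 h=4 -> lands@10:L; in-air after throw: [b2@7:R b3@8:L b4@10:L b1@11:R]
Beat 7 (R): throw ball2 h=2 -> lands@9:R; in-air after throw: [b3@8:L b2@9:R b4@10:L b1@11:R]
Beat 8 (L): throw ball3 h=5 -> lands@13:R; in-air after throw: [b2@9:R b4@10:L b1@11:R b3@13:R]
Beat 9 (R): throw ball2 h=7 -> lands@16:L; in-air after throw: [b4@10:L b1@11:R b3@13:R b2@16:L]
Beat 10 (L): throw ball4 h=2 -> lands@12:L; in-air after throw: [b1@11:R b4@12:L b3@13:R b2@16:L]
Beat 11 (R): throw ball1 h=4 -> lands@15:R; in-air after throw: [b4@12:L b3@13:R b1@15:R b2@16:L]
Beat 12 (L): throw ball4 h=2 -> lands@14:L; in-air after throw: [b3@13:R b4@14:L b1@15:R b2@16:L]
Ball 4: thrown@6 h=4 -> first land @10; rethrown@10 h=2 -> second land @12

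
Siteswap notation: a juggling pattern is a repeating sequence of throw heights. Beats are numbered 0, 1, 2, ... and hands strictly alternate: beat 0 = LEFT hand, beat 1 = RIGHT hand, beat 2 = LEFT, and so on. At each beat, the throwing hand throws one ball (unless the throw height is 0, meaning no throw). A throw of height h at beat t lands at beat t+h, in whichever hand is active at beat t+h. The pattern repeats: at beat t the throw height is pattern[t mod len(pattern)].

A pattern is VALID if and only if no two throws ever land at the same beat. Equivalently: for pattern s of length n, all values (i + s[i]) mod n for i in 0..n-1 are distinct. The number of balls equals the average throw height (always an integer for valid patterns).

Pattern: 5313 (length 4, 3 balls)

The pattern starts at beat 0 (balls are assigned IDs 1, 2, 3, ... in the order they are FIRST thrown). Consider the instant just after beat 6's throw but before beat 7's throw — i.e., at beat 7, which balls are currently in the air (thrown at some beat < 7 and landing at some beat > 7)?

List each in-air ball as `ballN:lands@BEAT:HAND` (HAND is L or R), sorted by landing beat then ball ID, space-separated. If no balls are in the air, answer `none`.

Beat 0 (L): throw ball1 h=5 -> lands@5:R; in-air after throw: [b1@5:R]
Beat 1 (R): throw ball2 h=3 -> lands@4:L; in-air after throw: [b2@4:L b1@5:R]
Beat 2 (L): throw ball3 h=1 -> lands@3:R; in-air after throw: [b3@3:R b2@4:L b1@5:R]
Beat 3 (R): throw ball3 h=3 -> lands@6:L; in-air after throw: [b2@4:L b1@5:R b3@6:L]
Beat 4 (L): throw ball2 h=5 -> lands@9:R; in-air after throw: [b1@5:R b3@6:L b2@9:R]
Beat 5 (R): throw ball1 h=3 -> lands@8:L; in-air after throw: [b3@6:L b1@8:L b2@9:R]
Beat 6 (L): throw ball3 h=1 -> lands@7:R; in-air after throw: [b3@7:R b1@8:L b2@9:R]
Beat 7 (R): throw ball3 h=3 -> lands@10:L; in-air after throw: [b1@8:L b2@9:R b3@10:L]

Answer: ball1:lands@8:L ball2:lands@9:R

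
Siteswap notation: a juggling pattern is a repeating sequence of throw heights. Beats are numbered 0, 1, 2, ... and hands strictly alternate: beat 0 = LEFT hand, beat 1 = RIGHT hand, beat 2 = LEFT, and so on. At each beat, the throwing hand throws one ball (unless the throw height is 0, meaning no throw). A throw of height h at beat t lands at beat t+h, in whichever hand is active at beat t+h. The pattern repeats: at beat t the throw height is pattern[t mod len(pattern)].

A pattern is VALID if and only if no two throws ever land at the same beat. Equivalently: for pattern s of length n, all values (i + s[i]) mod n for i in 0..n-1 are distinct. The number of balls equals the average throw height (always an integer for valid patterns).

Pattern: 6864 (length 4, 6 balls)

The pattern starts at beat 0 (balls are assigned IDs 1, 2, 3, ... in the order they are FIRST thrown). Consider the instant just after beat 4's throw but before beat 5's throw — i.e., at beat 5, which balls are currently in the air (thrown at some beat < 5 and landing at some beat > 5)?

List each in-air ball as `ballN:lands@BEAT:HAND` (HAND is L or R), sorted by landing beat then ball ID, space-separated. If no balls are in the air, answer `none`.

Answer: ball1:lands@6:L ball4:lands@7:R ball3:lands@8:L ball2:lands@9:R ball5:lands@10:L

Derivation:
Beat 0 (L): throw ball1 h=6 -> lands@6:L; in-air after throw: [b1@6:L]
Beat 1 (R): throw ball2 h=8 -> lands@9:R; in-air after throw: [b1@6:L b2@9:R]
Beat 2 (L): throw ball3 h=6 -> lands@8:L; in-air after throw: [b1@6:L b3@8:L b2@9:R]
Beat 3 (R): throw ball4 h=4 -> lands@7:R; in-air after throw: [b1@6:L b4@7:R b3@8:L b2@9:R]
Beat 4 (L): throw ball5 h=6 -> lands@10:L; in-air after throw: [b1@6:L b4@7:R b3@8:L b2@9:R b5@10:L]
Beat 5 (R): throw ball6 h=8 -> lands@13:R; in-air after throw: [b1@6:L b4@7:R b3@8:L b2@9:R b5@10:L b6@13:R]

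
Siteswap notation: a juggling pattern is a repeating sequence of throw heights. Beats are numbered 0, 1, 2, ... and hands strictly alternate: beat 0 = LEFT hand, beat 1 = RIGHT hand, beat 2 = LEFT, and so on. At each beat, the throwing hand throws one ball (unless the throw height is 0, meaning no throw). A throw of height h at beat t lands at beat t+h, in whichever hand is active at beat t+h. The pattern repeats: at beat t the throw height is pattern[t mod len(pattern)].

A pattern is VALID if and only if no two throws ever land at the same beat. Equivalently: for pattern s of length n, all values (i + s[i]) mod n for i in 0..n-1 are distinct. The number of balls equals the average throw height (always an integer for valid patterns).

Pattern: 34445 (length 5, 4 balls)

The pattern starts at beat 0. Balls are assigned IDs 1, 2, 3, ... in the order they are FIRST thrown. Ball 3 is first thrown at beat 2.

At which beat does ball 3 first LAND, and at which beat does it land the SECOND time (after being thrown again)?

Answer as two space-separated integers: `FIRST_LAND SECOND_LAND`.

Beat 0 (L): throw ball1 h=3 -> lands@3:R; in-air after throw: [b1@3:R]
Beat 1 (R): throw ball2 h=4 -> lands@5:R; in-air after throw: [b1@3:R b2@5:R]
Beat 2 (L): throw ball3 h=4 -> lands@6:L; in-air after throw: [b1@3:R b2@5:R b3@6:L]
Beat 3 (R): throw ball1 h=4 -> lands@7:R; in-air after throw: [b2@5:R b3@6:L b1@7:R]
Beat 4 (L): throw ball4 h=5 -> lands@9:R; in-air after throw: [b2@5:R b3@6:L b1@7:R b4@9:R]
Beat 5 (R): throw ball2 h=3 -> lands@8:L; in-air after throw: [b3@6:L b1@7:R b2@8:L b4@9:R]
Beat 6 (L): throw ball3 h=4 -> lands@10:L; in-air after throw: [b1@7:R b2@8:L b4@9:R b3@10:L]
Beat 7 (R): throw ball1 h=4 -> lands@11:R; in-air after throw: [b2@8:L b4@9:R b3@10:L b1@11:R]
Beat 8 (L): throw ball2 h=4 -> lands@12:L; in-air after throw: [b4@9:R b3@10:L b1@11:R b2@12:L]
Beat 9 (R): throw ball4 h=5 -> lands@14:L; in-air after throw: [b3@10:L b1@11:R b2@12:L b4@14:L]
Beat 10 (L): throw ball3 h=3 -> lands@13:R; in-air after throw: [b1@11:R b2@12:L b3@13:R b4@14:L]
Ball 3: thrown@2 h=4 -> first land @6; rethrown@6 h=4 -> second land @10

Answer: 6 10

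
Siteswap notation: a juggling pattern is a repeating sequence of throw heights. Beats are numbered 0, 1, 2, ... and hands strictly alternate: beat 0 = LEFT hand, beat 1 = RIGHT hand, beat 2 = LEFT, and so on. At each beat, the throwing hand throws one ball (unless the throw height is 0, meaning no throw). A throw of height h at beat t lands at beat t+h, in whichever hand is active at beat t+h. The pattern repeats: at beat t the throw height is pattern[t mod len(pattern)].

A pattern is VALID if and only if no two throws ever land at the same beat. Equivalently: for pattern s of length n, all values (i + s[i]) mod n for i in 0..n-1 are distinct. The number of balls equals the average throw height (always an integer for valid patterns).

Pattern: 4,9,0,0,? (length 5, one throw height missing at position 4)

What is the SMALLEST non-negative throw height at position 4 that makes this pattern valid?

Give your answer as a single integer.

Answer: 2

Derivation:
i=0: (0 + 4) mod 5 = 4
i=1: (1 + 9) mod 5 = 0
i=2: (2 + 0) mod 5 = 2
i=3: (3 + 0) mod 5 = 3
i=4: s[i]=? (unknown)
Known residues: [0, 2, 3, 4]; need a permutation of 0..4, so missing residue r = 1
Need (4 + s) mod 5 = 1; smallest s = (1 - 4) mod 5 = 2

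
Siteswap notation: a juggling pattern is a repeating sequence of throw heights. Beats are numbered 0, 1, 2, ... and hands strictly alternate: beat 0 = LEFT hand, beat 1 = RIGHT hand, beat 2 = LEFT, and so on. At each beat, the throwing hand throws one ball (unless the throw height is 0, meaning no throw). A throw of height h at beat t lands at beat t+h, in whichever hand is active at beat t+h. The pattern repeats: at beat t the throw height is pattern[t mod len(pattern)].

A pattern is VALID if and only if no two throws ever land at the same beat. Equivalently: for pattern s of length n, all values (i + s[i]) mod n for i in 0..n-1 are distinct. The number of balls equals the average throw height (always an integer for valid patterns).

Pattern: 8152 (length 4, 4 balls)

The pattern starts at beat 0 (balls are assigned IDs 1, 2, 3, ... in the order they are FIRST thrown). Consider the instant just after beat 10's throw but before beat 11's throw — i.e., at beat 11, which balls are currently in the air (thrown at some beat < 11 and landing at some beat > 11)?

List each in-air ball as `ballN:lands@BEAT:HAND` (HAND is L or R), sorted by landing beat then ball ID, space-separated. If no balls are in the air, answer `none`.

Answer: ball4:lands@12:L ball2:lands@15:R ball1:lands@16:L

Derivation:
Beat 0 (L): throw ball1 h=8 -> lands@8:L; in-air after throw: [b1@8:L]
Beat 1 (R): throw ball2 h=1 -> lands@2:L; in-air after throw: [b2@2:L b1@8:L]
Beat 2 (L): throw ball2 h=5 -> lands@7:R; in-air after throw: [b2@7:R b1@8:L]
Beat 3 (R): throw ball3 h=2 -> lands@5:R; in-air after throw: [b3@5:R b2@7:R b1@8:L]
Beat 4 (L): throw ball4 h=8 -> lands@12:L; in-air after throw: [b3@5:R b2@7:R b1@8:L b4@12:L]
Beat 5 (R): throw ball3 h=1 -> lands@6:L; in-air after throw: [b3@6:L b2@7:R b1@8:L b4@12:L]
Beat 6 (L): throw ball3 h=5 -> lands@11:R; in-air after throw: [b2@7:R b1@8:L b3@11:R b4@12:L]
Beat 7 (R): throw ball2 h=2 -> lands@9:R; in-air after throw: [b1@8:L b2@9:R b3@11:R b4@12:L]
Beat 8 (L): throw ball1 h=8 -> lands@16:L; in-air after throw: [b2@9:R b3@11:R b4@12:L b1@16:L]
Beat 9 (R): throw ball2 h=1 -> lands@10:L; in-air after throw: [b2@10:L b3@11:R b4@12:L b1@16:L]
Beat 10 (L): throw ball2 h=5 -> lands@15:R; in-air after throw: [b3@11:R b4@12:L b2@15:R b1@16:L]
Beat 11 (R): throw ball3 h=2 -> lands@13:R; in-air after throw: [b4@12:L b3@13:R b2@15:R b1@16:L]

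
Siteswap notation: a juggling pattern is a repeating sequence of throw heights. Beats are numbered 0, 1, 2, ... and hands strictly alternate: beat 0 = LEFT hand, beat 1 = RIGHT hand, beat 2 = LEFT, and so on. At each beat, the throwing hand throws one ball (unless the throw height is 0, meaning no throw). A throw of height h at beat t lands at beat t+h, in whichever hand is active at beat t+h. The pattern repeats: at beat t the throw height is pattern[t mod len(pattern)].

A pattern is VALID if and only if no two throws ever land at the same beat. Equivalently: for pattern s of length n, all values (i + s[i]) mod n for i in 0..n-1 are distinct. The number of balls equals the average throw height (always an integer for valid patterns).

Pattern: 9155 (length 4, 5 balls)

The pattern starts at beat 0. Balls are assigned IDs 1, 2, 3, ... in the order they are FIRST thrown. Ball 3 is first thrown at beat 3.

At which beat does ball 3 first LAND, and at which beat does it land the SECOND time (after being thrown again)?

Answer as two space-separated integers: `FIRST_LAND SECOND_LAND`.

Beat 0 (L): throw ball1 h=9 -> lands@9:R; in-air after throw: [b1@9:R]
Beat 1 (R): throw ball2 h=1 -> lands@2:L; in-air after throw: [b2@2:L b1@9:R]
Beat 2 (L): throw ball2 h=5 -> lands@7:R; in-air after throw: [b2@7:R b1@9:R]
Beat 3 (R): throw ball3 h=5 -> lands@8:L; in-air after throw: [b2@7:R b3@8:L b1@9:R]
Beat 4 (L): throw ball4 h=9 -> lands@13:R; in-air after throw: [b2@7:R b3@8:L b1@9:R b4@13:R]
Beat 5 (R): throw ball5 h=1 -> lands@6:L; in-air after throw: [b5@6:L b2@7:R b3@8:L b1@9:R b4@13:R]
Beat 6 (L): throw ball5 h=5 -> lands@11:R; in-air after throw: [b2@7:R b3@8:L b1@9:R b5@11:R b4@13:R]
Beat 7 (R): throw ball2 h=5 -> lands@12:L; in-air after throw: [b3@8:L b1@9:R b5@11:R b2@12:L b4@13:R]
Beat 8 (L): throw ball3 h=9 -> lands@17:R; in-air after throw: [b1@9:R b5@11:R b2@12:L b4@13:R b3@17:R]
Beat 9 (R): throw ball1 h=1 -> lands@10:L; in-air after throw: [b1@10:L b5@11:R b2@12:L b4@13:R b3@17:R]
Beat 10 (L): throw ball1 h=5 -> lands@15:R; in-air after throw: [b5@11:R b2@12:L b4@13:R b1@15:R b3@17:R]
Beat 11 (R): throw ball5 h=5 -> lands@16:L; in-air after throw: [b2@12:L b4@13:R b1@15:R b5@16:L b3@17:R]
Beat 12 (L): throw ball2 h=9 -> lands@21:R; in-air after throw: [b4@13:R b1@15:R b5@16:L b3@17:R b2@21:R]
Beat 13 (R): throw ball4 h=1 -> lands@14:L; in-air after throw: [b4@14:L b1@15:R b5@16:L b3@17:R b2@21:R]
Beat 14 (L): throw ball4 h=5 -> lands@19:R; in-air after throw: [b1@15:R b5@16:L b3@17:R b4@19:R b2@21:R]
Beat 15 (R): throw ball1 h=5 -> lands@20:L; in-air after throw: [b5@16:L b3@17:R b4@19:R b1@20:L b2@21:R]
Beat 16 (L): throw ball5 h=9 -> lands@25:R; in-air after throw: [b3@17:R b4@19:R b1@20:L b2@21:R b5@25:R]
Beat 17 (R): throw ball3 h=1 -> lands@18:L; in-air after throw: [b3@18:L b4@19:R b1@20:L b2@21:R b5@25:R]
Ball 3: thrown@3 h=5 -> first land @8; rethrown@8 h=9 -> second land @17

Answer: 8 17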